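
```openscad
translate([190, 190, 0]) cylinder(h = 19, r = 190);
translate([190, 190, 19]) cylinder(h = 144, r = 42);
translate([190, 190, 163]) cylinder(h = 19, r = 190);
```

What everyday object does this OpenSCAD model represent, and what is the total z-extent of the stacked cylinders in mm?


A spool. The overall height is 182 mm.

Three coaxial cylinders, large–small–large — a spool. Two 19 mm flanges and a 144 mm core give 19 + 144 + 19 = 182 mm.


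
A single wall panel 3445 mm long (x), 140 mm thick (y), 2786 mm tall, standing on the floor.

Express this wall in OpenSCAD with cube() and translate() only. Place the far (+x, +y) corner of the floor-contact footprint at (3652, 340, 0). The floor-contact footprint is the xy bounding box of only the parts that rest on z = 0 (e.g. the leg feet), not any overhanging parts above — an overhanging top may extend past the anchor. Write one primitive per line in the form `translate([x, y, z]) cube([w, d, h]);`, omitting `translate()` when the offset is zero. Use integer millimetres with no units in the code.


translate([207, 200, 0]) cube([3445, 140, 2786]);


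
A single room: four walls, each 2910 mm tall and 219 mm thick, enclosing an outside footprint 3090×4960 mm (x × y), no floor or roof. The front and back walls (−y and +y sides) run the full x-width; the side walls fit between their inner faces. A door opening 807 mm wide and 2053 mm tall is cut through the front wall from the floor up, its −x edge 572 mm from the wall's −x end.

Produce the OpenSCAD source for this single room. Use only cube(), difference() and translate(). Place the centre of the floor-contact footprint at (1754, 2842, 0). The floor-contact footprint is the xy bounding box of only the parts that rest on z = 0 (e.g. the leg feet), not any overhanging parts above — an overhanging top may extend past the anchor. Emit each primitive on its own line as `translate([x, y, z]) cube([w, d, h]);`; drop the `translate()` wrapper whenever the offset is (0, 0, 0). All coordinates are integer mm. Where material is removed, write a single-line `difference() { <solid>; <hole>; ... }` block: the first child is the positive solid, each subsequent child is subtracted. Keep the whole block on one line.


difference() { translate([209, 362, 0]) cube([3090, 219, 2910]); translate([781, 362, 0]) cube([807, 219, 2053]); }
translate([209, 5103, 0]) cube([3090, 219, 2910]);
translate([209, 581, 0]) cube([219, 4522, 2910]);
translate([3080, 581, 0]) cube([219, 4522, 2910]);


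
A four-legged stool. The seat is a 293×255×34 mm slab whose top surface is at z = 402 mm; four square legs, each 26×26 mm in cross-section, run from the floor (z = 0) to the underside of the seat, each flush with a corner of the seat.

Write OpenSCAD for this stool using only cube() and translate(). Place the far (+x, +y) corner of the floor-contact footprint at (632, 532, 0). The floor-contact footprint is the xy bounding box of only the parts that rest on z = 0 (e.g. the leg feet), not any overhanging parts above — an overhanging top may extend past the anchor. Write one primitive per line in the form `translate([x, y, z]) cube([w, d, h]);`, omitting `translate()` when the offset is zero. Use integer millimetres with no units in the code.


translate([339, 277, 368]) cube([293, 255, 34]);
translate([339, 277, 0]) cube([26, 26, 368]);
translate([606, 277, 0]) cube([26, 26, 368]);
translate([339, 506, 0]) cube([26, 26, 368]);
translate([606, 506, 0]) cube([26, 26, 368]);


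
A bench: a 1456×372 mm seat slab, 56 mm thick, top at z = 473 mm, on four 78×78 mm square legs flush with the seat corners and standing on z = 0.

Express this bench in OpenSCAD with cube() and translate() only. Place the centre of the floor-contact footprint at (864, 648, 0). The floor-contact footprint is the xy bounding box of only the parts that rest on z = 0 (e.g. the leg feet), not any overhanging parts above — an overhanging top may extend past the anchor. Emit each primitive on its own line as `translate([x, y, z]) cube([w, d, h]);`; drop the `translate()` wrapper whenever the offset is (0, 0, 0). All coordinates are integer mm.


translate([136, 462, 417]) cube([1456, 372, 56]);
translate([136, 462, 0]) cube([78, 78, 417]);
translate([136, 756, 0]) cube([78, 78, 417]);
translate([1514, 462, 0]) cube([78, 78, 417]);
translate([1514, 756, 0]) cube([78, 78, 417]);


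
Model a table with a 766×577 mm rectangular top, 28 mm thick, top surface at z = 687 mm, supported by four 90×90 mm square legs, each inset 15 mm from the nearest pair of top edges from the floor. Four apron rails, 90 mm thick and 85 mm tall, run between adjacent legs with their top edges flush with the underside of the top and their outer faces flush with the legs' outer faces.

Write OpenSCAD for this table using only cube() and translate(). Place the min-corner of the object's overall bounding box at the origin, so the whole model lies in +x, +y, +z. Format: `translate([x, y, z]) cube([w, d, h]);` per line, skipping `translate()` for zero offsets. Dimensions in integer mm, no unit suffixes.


translate([0, 0, 659]) cube([766, 577, 28]);
translate([15, 15, 0]) cube([90, 90, 659]);
translate([661, 15, 0]) cube([90, 90, 659]);
translate([15, 472, 0]) cube([90, 90, 659]);
translate([661, 472, 0]) cube([90, 90, 659]);
translate([105, 15, 574]) cube([556, 90, 85]);
translate([105, 472, 574]) cube([556, 90, 85]);
translate([15, 105, 574]) cube([90, 367, 85]);
translate([661, 105, 574]) cube([90, 367, 85]);


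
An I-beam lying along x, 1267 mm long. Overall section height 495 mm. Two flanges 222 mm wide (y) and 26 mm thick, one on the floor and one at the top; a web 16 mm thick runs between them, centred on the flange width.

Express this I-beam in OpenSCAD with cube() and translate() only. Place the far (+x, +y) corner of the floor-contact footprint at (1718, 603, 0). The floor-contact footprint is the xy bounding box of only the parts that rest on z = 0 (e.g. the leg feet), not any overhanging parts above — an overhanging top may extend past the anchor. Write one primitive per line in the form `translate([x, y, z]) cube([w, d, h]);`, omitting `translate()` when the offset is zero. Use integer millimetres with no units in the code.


translate([451, 381, 0]) cube([1267, 222, 26]);
translate([451, 484, 26]) cube([1267, 16, 443]);
translate([451, 381, 469]) cube([1267, 222, 26]);


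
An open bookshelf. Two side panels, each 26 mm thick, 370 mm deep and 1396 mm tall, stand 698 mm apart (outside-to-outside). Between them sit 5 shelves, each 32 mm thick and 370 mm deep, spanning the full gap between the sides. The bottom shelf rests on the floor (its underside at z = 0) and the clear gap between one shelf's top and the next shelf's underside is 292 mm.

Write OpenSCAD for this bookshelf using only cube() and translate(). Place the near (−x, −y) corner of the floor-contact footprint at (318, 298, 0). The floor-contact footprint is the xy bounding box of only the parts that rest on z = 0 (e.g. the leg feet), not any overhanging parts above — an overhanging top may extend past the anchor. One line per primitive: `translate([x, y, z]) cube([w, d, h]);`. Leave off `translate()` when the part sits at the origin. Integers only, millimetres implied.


translate([318, 298, 0]) cube([26, 370, 1396]);
translate([990, 298, 0]) cube([26, 370, 1396]);
translate([344, 298, 0]) cube([646, 370, 32]);
translate([344, 298, 324]) cube([646, 370, 32]);
translate([344, 298, 648]) cube([646, 370, 32]);
translate([344, 298, 972]) cube([646, 370, 32]);
translate([344, 298, 1296]) cube([646, 370, 32]);


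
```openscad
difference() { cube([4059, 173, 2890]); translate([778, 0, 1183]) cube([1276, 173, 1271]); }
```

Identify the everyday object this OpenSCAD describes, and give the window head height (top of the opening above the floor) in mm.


A wall with a window opening. The window head height is 2454 mm.

A wall with a rectangular opening subtracted — a window. Sill at z = 1183, opening 1271 mm tall, so the head is at 1183 + 1271 = 2454 mm.


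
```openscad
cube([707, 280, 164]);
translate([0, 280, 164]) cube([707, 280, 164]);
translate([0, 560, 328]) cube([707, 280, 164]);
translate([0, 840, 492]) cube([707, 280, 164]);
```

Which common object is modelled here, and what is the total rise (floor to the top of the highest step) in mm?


A staircase. The total rise is 656 mm.

4 identical blocks, each offset up and back from the previous — a staircase. Each step is 164 mm tall and there are 4 of them, so the total rise is 4 × 164 = 656 mm.


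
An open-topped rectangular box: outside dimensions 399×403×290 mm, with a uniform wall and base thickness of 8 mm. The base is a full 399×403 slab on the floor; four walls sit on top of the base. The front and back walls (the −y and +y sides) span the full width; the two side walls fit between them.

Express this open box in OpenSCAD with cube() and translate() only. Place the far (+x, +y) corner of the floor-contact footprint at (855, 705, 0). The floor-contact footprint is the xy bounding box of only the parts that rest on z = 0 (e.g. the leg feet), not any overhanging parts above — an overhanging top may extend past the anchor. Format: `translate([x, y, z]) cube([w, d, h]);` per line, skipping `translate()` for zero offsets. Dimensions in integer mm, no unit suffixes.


translate([456, 302, 0]) cube([399, 403, 8]);
translate([456, 302, 8]) cube([399, 8, 282]);
translate([456, 697, 8]) cube([399, 8, 282]);
translate([456, 310, 8]) cube([8, 387, 282]);
translate([847, 310, 8]) cube([8, 387, 282]);


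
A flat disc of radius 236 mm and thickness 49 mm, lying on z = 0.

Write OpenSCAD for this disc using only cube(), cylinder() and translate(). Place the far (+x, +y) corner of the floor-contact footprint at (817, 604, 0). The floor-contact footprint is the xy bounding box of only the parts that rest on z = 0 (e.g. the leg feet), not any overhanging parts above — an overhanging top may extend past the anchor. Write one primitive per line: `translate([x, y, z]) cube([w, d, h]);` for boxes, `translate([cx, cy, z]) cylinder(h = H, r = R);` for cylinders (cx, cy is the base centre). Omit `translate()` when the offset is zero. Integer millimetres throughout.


translate([581, 368, 0]) cylinder(h = 49, r = 236);


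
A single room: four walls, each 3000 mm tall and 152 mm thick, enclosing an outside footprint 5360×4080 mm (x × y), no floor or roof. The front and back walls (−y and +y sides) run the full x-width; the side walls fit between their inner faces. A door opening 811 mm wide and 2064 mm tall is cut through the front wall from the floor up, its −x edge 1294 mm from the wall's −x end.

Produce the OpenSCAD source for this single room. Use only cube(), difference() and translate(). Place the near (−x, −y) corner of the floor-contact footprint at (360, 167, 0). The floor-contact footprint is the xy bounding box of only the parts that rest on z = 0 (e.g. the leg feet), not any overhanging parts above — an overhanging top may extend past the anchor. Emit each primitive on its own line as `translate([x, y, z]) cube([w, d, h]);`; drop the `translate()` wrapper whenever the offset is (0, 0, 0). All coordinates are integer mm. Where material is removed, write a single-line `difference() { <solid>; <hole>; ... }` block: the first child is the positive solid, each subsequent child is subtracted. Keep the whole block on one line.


difference() { translate([360, 167, 0]) cube([5360, 152, 3000]); translate([1654, 167, 0]) cube([811, 152, 2064]); }
translate([360, 4095, 0]) cube([5360, 152, 3000]);
translate([360, 319, 0]) cube([152, 3776, 3000]);
translate([5568, 319, 0]) cube([152, 3776, 3000]);


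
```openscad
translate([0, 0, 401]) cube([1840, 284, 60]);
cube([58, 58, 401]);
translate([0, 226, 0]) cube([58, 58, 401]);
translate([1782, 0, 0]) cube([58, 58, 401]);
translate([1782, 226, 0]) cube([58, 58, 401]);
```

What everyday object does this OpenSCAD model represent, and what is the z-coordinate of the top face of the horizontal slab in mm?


A bench. The seat-top height is 461 mm.

A long slab on four corner posts — a bench. The slab sits at z = 401 with thickness 60, so the top is 401 + 60 = 461 mm.


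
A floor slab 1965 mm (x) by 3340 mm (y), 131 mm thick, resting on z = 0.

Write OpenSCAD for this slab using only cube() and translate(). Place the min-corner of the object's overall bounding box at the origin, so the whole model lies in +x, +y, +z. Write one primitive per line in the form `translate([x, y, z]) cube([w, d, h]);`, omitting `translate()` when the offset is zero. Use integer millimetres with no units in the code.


cube([1965, 3340, 131]);


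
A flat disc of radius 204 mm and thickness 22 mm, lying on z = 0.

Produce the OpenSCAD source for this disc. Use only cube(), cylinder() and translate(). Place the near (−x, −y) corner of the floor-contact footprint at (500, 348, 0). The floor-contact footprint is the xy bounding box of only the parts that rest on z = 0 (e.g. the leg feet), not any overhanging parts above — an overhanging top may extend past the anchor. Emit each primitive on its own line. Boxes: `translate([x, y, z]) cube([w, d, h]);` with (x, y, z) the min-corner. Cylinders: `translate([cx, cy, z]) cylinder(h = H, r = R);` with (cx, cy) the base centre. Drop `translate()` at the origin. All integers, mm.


translate([704, 552, 0]) cylinder(h = 22, r = 204);


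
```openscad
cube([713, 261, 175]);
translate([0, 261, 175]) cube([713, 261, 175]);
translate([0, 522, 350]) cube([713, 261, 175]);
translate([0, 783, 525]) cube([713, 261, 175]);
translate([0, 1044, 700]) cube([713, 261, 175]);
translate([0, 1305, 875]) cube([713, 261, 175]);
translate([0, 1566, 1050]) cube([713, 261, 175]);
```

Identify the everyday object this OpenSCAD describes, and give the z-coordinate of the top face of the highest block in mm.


A staircase. The total rise is 1225 mm.

7 identical blocks, each offset up and back from the previous — a staircase. Each step is 175 mm tall and there are 7 of them, so the total rise is 7 × 175 = 1225 mm.


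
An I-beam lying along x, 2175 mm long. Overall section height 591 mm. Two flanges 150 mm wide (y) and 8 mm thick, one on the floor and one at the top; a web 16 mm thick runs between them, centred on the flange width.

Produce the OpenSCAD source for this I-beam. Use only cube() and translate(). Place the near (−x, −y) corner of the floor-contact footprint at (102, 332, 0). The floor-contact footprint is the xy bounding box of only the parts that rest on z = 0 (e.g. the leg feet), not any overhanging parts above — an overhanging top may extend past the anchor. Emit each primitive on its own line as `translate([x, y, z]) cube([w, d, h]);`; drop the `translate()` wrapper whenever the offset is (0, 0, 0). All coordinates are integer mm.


translate([102, 332, 0]) cube([2175, 150, 8]);
translate([102, 399, 8]) cube([2175, 16, 575]);
translate([102, 332, 583]) cube([2175, 150, 8]);


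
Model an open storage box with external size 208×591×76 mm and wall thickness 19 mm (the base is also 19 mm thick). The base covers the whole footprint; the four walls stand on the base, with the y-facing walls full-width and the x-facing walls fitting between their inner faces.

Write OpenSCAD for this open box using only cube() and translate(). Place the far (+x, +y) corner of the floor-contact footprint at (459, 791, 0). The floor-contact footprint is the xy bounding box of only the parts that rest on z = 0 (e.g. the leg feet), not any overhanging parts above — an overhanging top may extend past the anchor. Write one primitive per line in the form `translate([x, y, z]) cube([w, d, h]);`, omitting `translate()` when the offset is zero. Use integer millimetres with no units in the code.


translate([251, 200, 0]) cube([208, 591, 19]);
translate([251, 200, 19]) cube([208, 19, 57]);
translate([251, 772, 19]) cube([208, 19, 57]);
translate([251, 219, 19]) cube([19, 553, 57]);
translate([440, 219, 19]) cube([19, 553, 57]);


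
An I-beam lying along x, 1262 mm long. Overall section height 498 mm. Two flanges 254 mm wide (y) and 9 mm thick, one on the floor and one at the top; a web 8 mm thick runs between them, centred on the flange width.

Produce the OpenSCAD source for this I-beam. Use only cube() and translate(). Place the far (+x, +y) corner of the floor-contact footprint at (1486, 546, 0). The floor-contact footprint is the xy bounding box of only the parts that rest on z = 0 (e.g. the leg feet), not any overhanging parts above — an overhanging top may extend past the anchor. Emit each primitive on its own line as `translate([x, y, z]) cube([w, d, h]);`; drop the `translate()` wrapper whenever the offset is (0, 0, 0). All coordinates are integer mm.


translate([224, 292, 0]) cube([1262, 254, 9]);
translate([224, 415, 9]) cube([1262, 8, 480]);
translate([224, 292, 489]) cube([1262, 254, 9]);


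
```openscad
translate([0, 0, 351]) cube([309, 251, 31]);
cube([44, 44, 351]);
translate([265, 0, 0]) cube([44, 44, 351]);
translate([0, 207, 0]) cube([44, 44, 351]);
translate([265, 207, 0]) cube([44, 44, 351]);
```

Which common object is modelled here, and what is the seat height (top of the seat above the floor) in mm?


A stool. The seat height is 382 mm.

A 309×251×31 slab at z = 351 on four corner posts — a stool. The seat top is 351 + 31 = 382 mm.


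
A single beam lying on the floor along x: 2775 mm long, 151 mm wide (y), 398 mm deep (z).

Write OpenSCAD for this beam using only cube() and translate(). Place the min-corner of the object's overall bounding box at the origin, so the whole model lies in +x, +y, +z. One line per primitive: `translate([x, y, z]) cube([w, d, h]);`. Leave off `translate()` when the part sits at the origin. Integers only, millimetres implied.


cube([2775, 151, 398]);


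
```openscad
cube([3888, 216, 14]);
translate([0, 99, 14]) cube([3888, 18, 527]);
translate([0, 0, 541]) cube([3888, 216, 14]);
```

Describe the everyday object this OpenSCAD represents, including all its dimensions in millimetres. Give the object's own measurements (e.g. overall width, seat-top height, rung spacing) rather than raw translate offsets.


An I-beam lying along x, 3888 mm long. Overall section height 555 mm. Two flanges 216 mm wide (y) and 14 mm thick, one on the floor and one at the top; a web 18 mm thick runs between them, centred on the flange width.


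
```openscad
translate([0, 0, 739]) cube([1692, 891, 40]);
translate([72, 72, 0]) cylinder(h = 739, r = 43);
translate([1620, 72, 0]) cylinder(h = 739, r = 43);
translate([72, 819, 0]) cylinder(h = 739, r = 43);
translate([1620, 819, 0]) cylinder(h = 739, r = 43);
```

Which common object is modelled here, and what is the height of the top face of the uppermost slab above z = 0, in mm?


A table. The table height is 779 mm.

A 1692×891×40 slab sits at z = 739 on four Ø86 mm round legs — a table. The top surface is at 739 + 40 = 779 mm.


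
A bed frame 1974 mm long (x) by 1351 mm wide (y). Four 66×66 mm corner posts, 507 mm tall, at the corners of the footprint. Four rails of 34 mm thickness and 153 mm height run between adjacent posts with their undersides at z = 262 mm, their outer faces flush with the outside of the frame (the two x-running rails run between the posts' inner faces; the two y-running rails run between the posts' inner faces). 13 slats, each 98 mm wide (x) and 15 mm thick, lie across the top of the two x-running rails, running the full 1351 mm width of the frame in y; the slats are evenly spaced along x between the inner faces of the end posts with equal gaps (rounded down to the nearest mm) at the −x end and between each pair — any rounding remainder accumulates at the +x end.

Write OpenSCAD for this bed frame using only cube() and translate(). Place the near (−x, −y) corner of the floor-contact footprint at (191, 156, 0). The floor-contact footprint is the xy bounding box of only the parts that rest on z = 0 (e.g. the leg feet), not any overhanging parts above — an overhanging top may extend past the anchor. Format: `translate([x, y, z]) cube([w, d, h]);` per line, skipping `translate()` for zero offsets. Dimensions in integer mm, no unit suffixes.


// slat z = rail_z + rail_h = 262 + 153 = 415
// slat gap = ⌊(1842 − 13·98) / 14⌋ = 40
translate([191, 156, 0]) cube([66, 66, 507]);
translate([191, 1441, 0]) cube([66, 66, 507]);
translate([2099, 156, 0]) cube([66, 66, 507]);
translate([2099, 1441, 0]) cube([66, 66, 507]);
translate([257, 156, 262]) cube([1842, 34, 153]);
translate([257, 1473, 262]) cube([1842, 34, 153]);
translate([191, 222, 262]) cube([34, 1219, 153]);
translate([2131, 222, 262]) cube([34, 1219, 153]);
translate([297, 156, 415]) cube([98, 1351, 15]);
translate([435, 156, 415]) cube([98, 1351, 15]);
translate([573, 156, 415]) cube([98, 1351, 15]);
translate([711, 156, 415]) cube([98, 1351, 15]);
translate([849, 156, 415]) cube([98, 1351, 15]);
translate([987, 156, 415]) cube([98, 1351, 15]);
translate([1125, 156, 415]) cube([98, 1351, 15]);
translate([1263, 156, 415]) cube([98, 1351, 15]);
translate([1401, 156, 415]) cube([98, 1351, 15]);
translate([1539, 156, 415]) cube([98, 1351, 15]);
translate([1677, 156, 415]) cube([98, 1351, 15]);
translate([1815, 156, 415]) cube([98, 1351, 15]);
translate([1953, 156, 415]) cube([98, 1351, 15]);


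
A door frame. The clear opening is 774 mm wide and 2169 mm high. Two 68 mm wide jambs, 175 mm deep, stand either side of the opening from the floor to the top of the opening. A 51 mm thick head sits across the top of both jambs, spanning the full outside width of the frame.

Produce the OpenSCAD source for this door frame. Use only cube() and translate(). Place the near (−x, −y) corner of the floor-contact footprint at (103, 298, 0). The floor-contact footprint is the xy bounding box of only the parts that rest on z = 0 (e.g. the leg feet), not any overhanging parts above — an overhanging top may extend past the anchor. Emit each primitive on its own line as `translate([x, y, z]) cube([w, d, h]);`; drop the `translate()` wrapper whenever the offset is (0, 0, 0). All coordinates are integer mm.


translate([103, 298, 0]) cube([68, 175, 2169]);
translate([945, 298, 0]) cube([68, 175, 2169]);
translate([103, 298, 2169]) cube([910, 175, 51]);


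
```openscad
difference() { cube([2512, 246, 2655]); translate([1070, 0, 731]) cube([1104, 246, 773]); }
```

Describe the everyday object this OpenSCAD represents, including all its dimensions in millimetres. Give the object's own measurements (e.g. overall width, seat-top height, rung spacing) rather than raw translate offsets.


A wall 2512 mm long (x), 246 mm thick (y), 2655 mm tall, with a rectangular window opening cut through it. The opening is 1104 mm wide and 773 mm tall; its sill is at z = 731 mm and its near (−x) edge is 1070 mm from the wall's −x end. The opening passes through the full wall thickness.


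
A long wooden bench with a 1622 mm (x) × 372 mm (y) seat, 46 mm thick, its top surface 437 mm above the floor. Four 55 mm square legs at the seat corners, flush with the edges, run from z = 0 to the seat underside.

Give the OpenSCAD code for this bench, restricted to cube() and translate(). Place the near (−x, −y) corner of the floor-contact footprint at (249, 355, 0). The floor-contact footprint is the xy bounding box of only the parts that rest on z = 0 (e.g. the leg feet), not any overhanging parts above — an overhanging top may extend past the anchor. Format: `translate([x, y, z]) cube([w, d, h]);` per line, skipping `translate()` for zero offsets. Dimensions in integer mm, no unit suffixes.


// leg_h = 437 − 46 = 391
translate([249, 355, 391]) cube([1622, 372, 46]);
translate([249, 355, 0]) cube([55, 55, 391]);
translate([249, 672, 0]) cube([55, 55, 391]);
translate([1816, 355, 0]) cube([55, 55, 391]);
translate([1816, 672, 0]) cube([55, 55, 391]);


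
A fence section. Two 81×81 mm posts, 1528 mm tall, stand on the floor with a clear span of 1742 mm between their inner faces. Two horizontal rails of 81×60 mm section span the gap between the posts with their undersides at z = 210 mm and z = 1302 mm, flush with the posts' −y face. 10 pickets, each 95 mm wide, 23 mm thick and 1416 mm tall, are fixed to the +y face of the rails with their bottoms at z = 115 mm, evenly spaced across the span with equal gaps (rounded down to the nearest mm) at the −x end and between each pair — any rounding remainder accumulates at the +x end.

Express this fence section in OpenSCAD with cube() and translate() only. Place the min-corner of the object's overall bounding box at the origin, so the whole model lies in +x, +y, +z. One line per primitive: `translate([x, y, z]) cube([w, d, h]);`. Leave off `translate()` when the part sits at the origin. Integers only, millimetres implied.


cube([81, 81, 1528]);
translate([1823, 0, 0]) cube([81, 81, 1528]);
translate([81, 0, 210]) cube([1742, 81, 60]);
translate([81, 0, 1302]) cube([1742, 81, 60]);
translate([153, 81, 115]) cube([95, 23, 1416]);
translate([320, 81, 115]) cube([95, 23, 1416]);
translate([487, 81, 115]) cube([95, 23, 1416]);
translate([654, 81, 115]) cube([95, 23, 1416]);
translate([821, 81, 115]) cube([95, 23, 1416]);
translate([988, 81, 115]) cube([95, 23, 1416]);
translate([1155, 81, 115]) cube([95, 23, 1416]);
translate([1322, 81, 115]) cube([95, 23, 1416]);
translate([1489, 81, 115]) cube([95, 23, 1416]);
translate([1656, 81, 115]) cube([95, 23, 1416]);


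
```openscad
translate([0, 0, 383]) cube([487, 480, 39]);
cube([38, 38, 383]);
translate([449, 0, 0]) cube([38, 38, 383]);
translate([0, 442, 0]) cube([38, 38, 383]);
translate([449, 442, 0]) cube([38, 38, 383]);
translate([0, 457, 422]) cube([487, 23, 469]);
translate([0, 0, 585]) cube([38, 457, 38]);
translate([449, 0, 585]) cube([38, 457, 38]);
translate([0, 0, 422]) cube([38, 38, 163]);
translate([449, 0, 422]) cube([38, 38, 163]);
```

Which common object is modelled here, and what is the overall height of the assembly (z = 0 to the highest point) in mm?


A chair. The overall height is 891 mm.

A slab on four corner posts with a tall panel at the back — a chair. The seat slab sits at z = 383 with thickness 39, and the 469 mm backrest starts at the seat top, so the overall height is 383 + 39 + 469 = 891 mm.


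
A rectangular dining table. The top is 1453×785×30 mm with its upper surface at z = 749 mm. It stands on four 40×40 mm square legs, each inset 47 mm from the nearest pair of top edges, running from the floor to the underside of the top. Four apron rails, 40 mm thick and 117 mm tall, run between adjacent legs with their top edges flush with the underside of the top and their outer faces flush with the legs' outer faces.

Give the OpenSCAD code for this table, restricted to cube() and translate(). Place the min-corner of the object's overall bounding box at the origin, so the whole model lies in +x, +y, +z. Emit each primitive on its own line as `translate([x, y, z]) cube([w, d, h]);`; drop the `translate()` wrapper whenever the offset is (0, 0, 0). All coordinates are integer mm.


translate([0, 0, 719]) cube([1453, 785, 30]);
translate([47, 47, 0]) cube([40, 40, 719]);
translate([1366, 47, 0]) cube([40, 40, 719]);
translate([47, 698, 0]) cube([40, 40, 719]);
translate([1366, 698, 0]) cube([40, 40, 719]);
translate([87, 47, 602]) cube([1279, 40, 117]);
translate([87, 698, 602]) cube([1279, 40, 117]);
translate([47, 87, 602]) cube([40, 611, 117]);
translate([1366, 87, 602]) cube([40, 611, 117]);


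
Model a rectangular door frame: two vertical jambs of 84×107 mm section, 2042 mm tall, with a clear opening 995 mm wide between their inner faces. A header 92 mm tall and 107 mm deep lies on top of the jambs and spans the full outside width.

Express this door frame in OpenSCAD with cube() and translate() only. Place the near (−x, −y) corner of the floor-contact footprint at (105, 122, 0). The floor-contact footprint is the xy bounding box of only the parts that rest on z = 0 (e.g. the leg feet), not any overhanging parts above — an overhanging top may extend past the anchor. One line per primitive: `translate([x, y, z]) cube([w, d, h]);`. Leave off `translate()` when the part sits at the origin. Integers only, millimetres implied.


translate([105, 122, 0]) cube([84, 107, 2042]);
translate([1184, 122, 0]) cube([84, 107, 2042]);
translate([105, 122, 2042]) cube([1163, 107, 92]);


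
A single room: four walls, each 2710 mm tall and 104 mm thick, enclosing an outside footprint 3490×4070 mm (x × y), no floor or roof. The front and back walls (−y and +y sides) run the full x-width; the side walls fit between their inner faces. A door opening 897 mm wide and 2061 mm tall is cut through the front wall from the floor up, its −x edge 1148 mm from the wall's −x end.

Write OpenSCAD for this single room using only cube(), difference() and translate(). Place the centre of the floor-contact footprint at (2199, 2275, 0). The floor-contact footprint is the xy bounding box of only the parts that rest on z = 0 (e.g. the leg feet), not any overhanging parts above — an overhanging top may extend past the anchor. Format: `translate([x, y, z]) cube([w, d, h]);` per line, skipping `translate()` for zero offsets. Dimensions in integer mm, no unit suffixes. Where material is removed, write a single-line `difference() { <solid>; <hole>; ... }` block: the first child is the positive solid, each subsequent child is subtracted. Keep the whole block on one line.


difference() { translate([454, 240, 0]) cube([3490, 104, 2710]); translate([1602, 240, 0]) cube([897, 104, 2061]); }
translate([454, 4206, 0]) cube([3490, 104, 2710]);
translate([454, 344, 0]) cube([104, 3862, 2710]);
translate([3840, 344, 0]) cube([104, 3862, 2710]);


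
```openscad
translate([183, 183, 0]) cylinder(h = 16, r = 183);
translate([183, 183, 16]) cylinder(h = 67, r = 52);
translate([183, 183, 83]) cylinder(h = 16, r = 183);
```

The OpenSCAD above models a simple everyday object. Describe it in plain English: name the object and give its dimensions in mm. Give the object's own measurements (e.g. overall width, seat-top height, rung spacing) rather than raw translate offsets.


A spool: two coaxial disc flanges of radius 183 mm and thickness 16 mm, joined by a core cylinder of radius 52 mm and height 67 mm. The lower flange rests on z = 0 and the three cylinders share a vertical axis.


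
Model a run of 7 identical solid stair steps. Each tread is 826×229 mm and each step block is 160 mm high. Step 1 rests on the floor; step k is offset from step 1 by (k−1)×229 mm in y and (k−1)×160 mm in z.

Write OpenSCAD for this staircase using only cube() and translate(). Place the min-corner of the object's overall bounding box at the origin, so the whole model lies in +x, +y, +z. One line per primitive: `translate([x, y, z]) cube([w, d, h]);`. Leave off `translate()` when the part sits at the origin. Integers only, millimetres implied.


cube([826, 229, 160]);
translate([0, 229, 160]) cube([826, 229, 160]);
translate([0, 458, 320]) cube([826, 229, 160]);
translate([0, 687, 480]) cube([826, 229, 160]);
translate([0, 916, 640]) cube([826, 229, 160]);
translate([0, 1145, 800]) cube([826, 229, 160]);
translate([0, 1374, 960]) cube([826, 229, 160]);


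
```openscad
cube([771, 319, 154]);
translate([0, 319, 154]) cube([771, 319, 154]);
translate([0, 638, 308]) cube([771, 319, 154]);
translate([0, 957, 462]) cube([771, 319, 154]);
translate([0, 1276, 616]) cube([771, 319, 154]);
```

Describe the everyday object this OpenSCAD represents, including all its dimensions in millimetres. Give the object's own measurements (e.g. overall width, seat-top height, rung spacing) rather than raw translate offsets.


A straight staircase of 5 solid steps. Each step is 771 mm wide (x), 319 mm deep (y, the going) and 154 mm tall (the rise). The first step rests on the floor; each subsequent step sits one going further in +y and one rise higher in +z, directly behind and above the previous step with no overlap.


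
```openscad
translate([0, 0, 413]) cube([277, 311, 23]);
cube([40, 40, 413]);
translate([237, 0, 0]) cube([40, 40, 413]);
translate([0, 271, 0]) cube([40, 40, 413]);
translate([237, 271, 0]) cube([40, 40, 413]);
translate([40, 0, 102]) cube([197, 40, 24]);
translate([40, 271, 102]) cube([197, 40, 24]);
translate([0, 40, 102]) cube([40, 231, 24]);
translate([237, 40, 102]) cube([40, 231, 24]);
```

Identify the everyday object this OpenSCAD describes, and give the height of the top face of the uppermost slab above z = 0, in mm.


A stool. The seat height is 436 mm.

A 277×311×23 slab at z = 413 on four corner posts — a stool. The seat top is 413 + 23 = 436 mm.


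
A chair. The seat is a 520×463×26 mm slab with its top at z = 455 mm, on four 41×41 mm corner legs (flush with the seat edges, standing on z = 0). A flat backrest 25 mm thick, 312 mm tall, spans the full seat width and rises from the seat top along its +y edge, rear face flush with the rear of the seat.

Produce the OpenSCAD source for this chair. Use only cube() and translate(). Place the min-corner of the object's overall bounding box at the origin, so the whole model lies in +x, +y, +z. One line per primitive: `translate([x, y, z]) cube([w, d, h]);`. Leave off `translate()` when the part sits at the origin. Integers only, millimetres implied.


translate([0, 0, 429]) cube([520, 463, 26]);
cube([41, 41, 429]);
translate([479, 0, 0]) cube([41, 41, 429]);
translate([0, 422, 0]) cube([41, 41, 429]);
translate([479, 422, 0]) cube([41, 41, 429]);
translate([0, 438, 455]) cube([520, 25, 312]);


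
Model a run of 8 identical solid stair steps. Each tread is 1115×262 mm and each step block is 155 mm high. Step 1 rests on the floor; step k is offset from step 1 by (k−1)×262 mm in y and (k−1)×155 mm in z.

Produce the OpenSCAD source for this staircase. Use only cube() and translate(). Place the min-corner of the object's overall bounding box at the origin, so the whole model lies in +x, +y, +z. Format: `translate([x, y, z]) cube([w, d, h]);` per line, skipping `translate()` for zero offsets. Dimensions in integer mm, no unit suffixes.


cube([1115, 262, 155]);
translate([0, 262, 155]) cube([1115, 262, 155]);
translate([0, 524, 310]) cube([1115, 262, 155]);
translate([0, 786, 465]) cube([1115, 262, 155]);
translate([0, 1048, 620]) cube([1115, 262, 155]);
translate([0, 1310, 775]) cube([1115, 262, 155]);
translate([0, 1572, 930]) cube([1115, 262, 155]);
translate([0, 1834, 1085]) cube([1115, 262, 155]);


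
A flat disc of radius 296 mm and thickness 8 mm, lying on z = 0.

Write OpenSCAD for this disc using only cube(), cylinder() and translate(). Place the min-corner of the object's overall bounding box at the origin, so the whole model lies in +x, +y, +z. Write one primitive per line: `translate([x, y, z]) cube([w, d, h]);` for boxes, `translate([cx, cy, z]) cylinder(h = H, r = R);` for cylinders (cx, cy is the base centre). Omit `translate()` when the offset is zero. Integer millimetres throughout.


translate([296, 296, 0]) cylinder(h = 8, r = 296);


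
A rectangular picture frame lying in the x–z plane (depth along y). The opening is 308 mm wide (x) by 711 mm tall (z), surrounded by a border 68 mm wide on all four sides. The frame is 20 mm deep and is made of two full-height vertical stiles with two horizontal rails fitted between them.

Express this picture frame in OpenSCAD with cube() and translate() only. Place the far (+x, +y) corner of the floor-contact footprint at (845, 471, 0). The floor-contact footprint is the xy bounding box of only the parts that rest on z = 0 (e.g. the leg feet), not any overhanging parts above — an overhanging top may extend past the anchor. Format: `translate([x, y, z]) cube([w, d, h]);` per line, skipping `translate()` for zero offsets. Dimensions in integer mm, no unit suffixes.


translate([401, 451, 0]) cube([68, 20, 847]);
translate([777, 451, 0]) cube([68, 20, 847]);
translate([469, 451, 0]) cube([308, 20, 68]);
translate([469, 451, 779]) cube([308, 20, 68]);


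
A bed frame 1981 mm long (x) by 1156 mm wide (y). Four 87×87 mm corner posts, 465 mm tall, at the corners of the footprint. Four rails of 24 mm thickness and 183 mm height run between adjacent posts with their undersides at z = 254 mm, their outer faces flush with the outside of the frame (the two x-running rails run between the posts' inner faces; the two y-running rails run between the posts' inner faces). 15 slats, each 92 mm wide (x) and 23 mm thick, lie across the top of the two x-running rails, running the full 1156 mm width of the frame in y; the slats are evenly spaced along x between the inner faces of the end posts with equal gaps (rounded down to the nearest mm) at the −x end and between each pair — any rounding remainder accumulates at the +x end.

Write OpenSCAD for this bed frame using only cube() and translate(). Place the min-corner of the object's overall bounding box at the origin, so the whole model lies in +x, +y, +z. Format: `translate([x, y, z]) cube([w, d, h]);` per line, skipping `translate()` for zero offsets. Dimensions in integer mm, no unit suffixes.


cube([87, 87, 465]);
translate([0, 1069, 0]) cube([87, 87, 465]);
translate([1894, 0, 0]) cube([87, 87, 465]);
translate([1894, 1069, 0]) cube([87, 87, 465]);
translate([87, 0, 254]) cube([1807, 24, 183]);
translate([87, 1132, 254]) cube([1807, 24, 183]);
translate([0, 87, 254]) cube([24, 982, 183]);
translate([1957, 87, 254]) cube([24, 982, 183]);
translate([113, 0, 437]) cube([92, 1156, 23]);
translate([231, 0, 437]) cube([92, 1156, 23]);
translate([349, 0, 437]) cube([92, 1156, 23]);
translate([467, 0, 437]) cube([92, 1156, 23]);
translate([585, 0, 437]) cube([92, 1156, 23]);
translate([703, 0, 437]) cube([92, 1156, 23]);
translate([821, 0, 437]) cube([92, 1156, 23]);
translate([939, 0, 437]) cube([92, 1156, 23]);
translate([1057, 0, 437]) cube([92, 1156, 23]);
translate([1175, 0, 437]) cube([92, 1156, 23]);
translate([1293, 0, 437]) cube([92, 1156, 23]);
translate([1411, 0, 437]) cube([92, 1156, 23]);
translate([1529, 0, 437]) cube([92, 1156, 23]);
translate([1647, 0, 437]) cube([92, 1156, 23]);
translate([1765, 0, 437]) cube([92, 1156, 23]);


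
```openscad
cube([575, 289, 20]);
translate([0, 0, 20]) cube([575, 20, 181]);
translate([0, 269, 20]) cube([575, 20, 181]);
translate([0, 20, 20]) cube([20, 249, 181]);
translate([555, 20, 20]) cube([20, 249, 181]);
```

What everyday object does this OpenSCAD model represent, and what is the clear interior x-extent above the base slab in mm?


An open box. The internal width is 535 mm.

A 575×289 base slab with four walls standing on it — an open box. The base is 575 mm wide and the walls are 20 mm thick, so the internal width is 575 − 2 × 20 = 535 mm.


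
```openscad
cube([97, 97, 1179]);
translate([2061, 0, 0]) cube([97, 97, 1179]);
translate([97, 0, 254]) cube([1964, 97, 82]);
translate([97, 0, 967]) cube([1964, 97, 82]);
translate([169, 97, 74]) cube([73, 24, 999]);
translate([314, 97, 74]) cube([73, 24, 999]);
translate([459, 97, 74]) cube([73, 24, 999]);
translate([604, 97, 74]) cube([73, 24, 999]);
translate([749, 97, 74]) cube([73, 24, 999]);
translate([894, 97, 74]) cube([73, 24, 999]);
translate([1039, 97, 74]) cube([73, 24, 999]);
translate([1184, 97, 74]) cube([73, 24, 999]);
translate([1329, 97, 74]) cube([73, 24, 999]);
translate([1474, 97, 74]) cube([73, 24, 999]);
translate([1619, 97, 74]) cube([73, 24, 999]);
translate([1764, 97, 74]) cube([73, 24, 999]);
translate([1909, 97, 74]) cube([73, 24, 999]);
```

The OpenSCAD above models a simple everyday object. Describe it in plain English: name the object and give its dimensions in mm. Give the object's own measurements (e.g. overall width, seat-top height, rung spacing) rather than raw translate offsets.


A fence section. Two 97×97 mm posts, 1179 mm tall, stand on the floor with a clear span of 1964 mm between their inner faces. Two horizontal rails of 97×82 mm section span the gap between the posts with their undersides at z = 254 mm and z = 967 mm, flush with the posts' −y face. 13 pickets, each 73 mm wide, 24 mm thick and 999 mm tall, are fixed to the +y face of the rails with their bottoms at z = 74 mm, spaced across the span with a 72 mm gap after the −x post and between neighbouring pickets, with 79 mm left before the +x post.
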